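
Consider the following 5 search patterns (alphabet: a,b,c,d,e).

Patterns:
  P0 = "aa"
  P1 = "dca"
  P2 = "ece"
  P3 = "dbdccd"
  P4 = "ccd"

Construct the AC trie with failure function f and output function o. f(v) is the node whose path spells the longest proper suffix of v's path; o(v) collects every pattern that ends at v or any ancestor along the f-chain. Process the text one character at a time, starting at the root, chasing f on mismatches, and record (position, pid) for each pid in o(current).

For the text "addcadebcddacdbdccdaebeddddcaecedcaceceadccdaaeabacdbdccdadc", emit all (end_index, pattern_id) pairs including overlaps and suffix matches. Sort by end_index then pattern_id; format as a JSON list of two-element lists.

Construct AC machine:
Trie (insert patterns):
  0='ε' goto a→1 c→14 d→3 e→6
  1='a' goto a→2
  2='aa' goto ·  ←P0
  3='d' goto b→9 c→4
  4='dc' goto a→5
  5='dca' goto ·  ←P1
  6='e' goto c→7
  7='ec' goto e→8
  8='ece' goto ·  ←P2
  9='db' goto d→10
  10='dbd' goto c→11
  11='dbdc' goto c→12
  12='dbdcc' goto d→13
  13='dbdccd' goto ·  ←P3
  14='c' goto c→15
  15='cc' goto d→16
  16='ccd' goto ·  ←P4

BFS fail/out derivation:
  fail(1) 'a': from fail(0)=0 chase 'a': 0 ⇒ 0;  out=∅∪out(0)=∅
  fail(3) 'd': from fail(0)=0 chase 'd': 0 ⇒ 0;  out=∅∪out(0)=∅
  fail(6) 'e': from fail(0)=0 chase 'e': 0 ⇒ 0;  out=∅∪out(0)=∅
  fail(14) 'c': from fail(0)=0 chase 'c': 0 ⇒ 0;  out=∅∪out(0)=∅
  fail(2) 'aa': from fail(1)=0 chase 'a': 0 ⇒ 1;  out={0}∪out(1)={0}
  fail(4) 'dc': from fail(3)=0 chase 'c': 0 ⇒ 14;  out=∅∪out(14)=∅
  fail(7) 'ec': from fail(6)=0 chase 'c': 0 ⇒ 14;  out=∅∪out(14)=∅
  fail(9) 'db': from fail(3)=0 chase 'b': 0 ⇒ 0;  out=∅∪out(0)=∅
  fail(15) 'cc': from fail(14)=0 chase 'c': 0 ⇒ 14;  out=∅∪out(14)=∅
  fail(5) 'dca': from fail(4)=14 chase 'a': 14→0 ⇒ 1;  out={1}∪out(1)={1}
  fail(8) 'ece': from fail(7)=14 chase 'e': 14→0 ⇒ 6;  out={2}∪out(6)={2}
  fail(10) 'dbd': from fail(9)=0 chase 'd': 0 ⇒ 3;  out=∅∪out(3)=∅
  fail(16) 'ccd': from fail(15)=14 chase 'd': 14→0 ⇒ 3;  out={4}∪out(3)={4}
  fail(11) 'dbdc': from fail(10)=3 chase 'c': 3 ⇒ 4;  out=∅∪out(4)=∅
  fail(12) 'dbdcc': from fail(11)=4 chase 'c': 4→14 ⇒ 15;  out=∅∪out(15)=∅
  fail(13) 'dbdccd': from fail(12)=15 chase 'd': 15 ⇒ 16;  out={3}∪out(16)={3,4}

Run:
i=0 'a': node 0→1
i=1 'd': node 1→3 (via fail)
i=2 'd': node 3→3 (via fail)
i=3 'c': node 3→4
i=4 'a': node 4→5  → match P1@[2:4]
i=5 'd': node 5→3 (via fail)
i=6 'e': node 3→6 (via fail)
i=7 'b': node 6→0 (via fail)
i=8 'c': node 0→14
i=9 'd': node 14→3 (via fail)
i=10 'd': node 3→3 (via fail)
i=11 'a': node 3→1 (via fail)
i=12 'c': node 1→14 (via fail)
i=13 'd': node 14→3 (via fail)
i=14 'b': node 3→9
i=15 'd': node 9→10
i=16 'c': node 10→11
i=17 'c': node 11→12
i=18 'd': node 12→13  → match P3@[13:18],P4@[16:18]
i=19 'a': node 13→1 (via fail)
i=20 'e': node 1→6 (via fail)
i=21 'b': node 6→0 (via fail)
i=22 'e': node 0→6
i=23 'd': node 6→3 (via fail)
i=24 'd': node 3→3 (via fail)
i=25 'd': node 3→3 (via fail)
i=26 'd': node 3→3 (via fail)
i=27 'c': node 3→4
i=28 'a': node 4→5  → match P1@[26:28]
i=29 'e': node 5→6 (via fail)
i=30 'c': node 6→7
i=31 'e': node 7→8  → match P2@[29:31]
i=32 'd': node 8→3 (via fail)
i=33 'c': node 3→4
i=34 'a': node 4→5  → match P1@[32:34]
i=35 'c': node 5→14 (via fail)
i=36 'e': node 14→6 (via fail)
i=37 'c': node 6→7
i=38 'e': node 7→8  → match P2@[36:38]
i=39 'a': node 8→1 (via fail)
i=40 'd': node 1→3 (via fail)
i=41 'c': node 3→4
i=42 'c': node 4→15 (via fail)
i=43 'd': node 15→16  → match P4@[41:43]
i=44 'a': node 16→1 (via fail)
i=45 'a': node 1→2  → match P0@[44:45]
i=46 'e': node 2→6 (via fail)
i=47 'a': node 6→1 (via fail)
i=48 'b': node 1→0 (via fail)
i=49 'a': node 0→1
i=50 'c': node 1→14 (via fail)
i=51 'd': node 14→3 (via fail)
i=52 'b': node 3→9
i=53 'd': node 9→10
i=54 'c': node 10→11
i=55 'c': node 11→12
i=56 'd': node 12→13  → match P3@[51:56],P4@[54:56]
i=57 'a': node 13→1 (via fail)
i=58 'd': node 1→3 (via fail)
i=59 'c': node 3→4

Result: [[4,1],[18,3],[18,4],[28,1],[31,2],[34,1],[38,2],[43,4],[45,0],[56,3],[56,4]]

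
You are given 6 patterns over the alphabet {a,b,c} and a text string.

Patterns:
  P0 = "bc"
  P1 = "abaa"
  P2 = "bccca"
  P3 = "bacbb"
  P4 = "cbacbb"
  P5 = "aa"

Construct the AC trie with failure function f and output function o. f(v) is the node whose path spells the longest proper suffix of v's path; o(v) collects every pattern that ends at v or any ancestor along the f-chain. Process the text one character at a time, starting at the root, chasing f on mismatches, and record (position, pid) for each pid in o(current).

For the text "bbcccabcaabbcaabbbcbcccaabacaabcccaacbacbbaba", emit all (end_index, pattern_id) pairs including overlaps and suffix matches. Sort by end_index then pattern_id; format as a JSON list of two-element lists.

Build:
Trie nodes:
  n0 'ε': a→3 b→1 c→14
  n1 'b': a→10 c→2
  n2 'bc': c→7  ←P0
  n3 'a': a→20 b→4
  n4 'ab': a→5
  n5 'aba': a→6
  n6 'abaa': ·  ←P1
  n7 'bcc': c→8
  n8 'bccc': a→9
  n9 'bccca': ·  ←P2
  n10 'ba': c→11
  n11 'bac': b→12
  n12 'bacb': b→13
  n13 'bacbb': ·  ←P3
  n14 'c': b→15
  n15 'cb': a→16
  n16 'cba': c→17
  n17 'cbac': b→18
  n18 'cbacb': b→19
  n19 'cbacbb': ·  ←P4
  n20 'aa': ·  ←P5

Failure links (BFS by depth):
  n1('b'): parent n0 fail=0; on 'b' 0 → fail=0;  out ∅∪∅=∅
  n3('a'): parent n0 fail=0; on 'a' 0 → fail=0;  out ∅∪∅=∅
  n14('c'): parent n0 fail=0; on 'c' 0 → fail=0;  out ∅∪∅=∅
  n2('bc'): parent n1 fail=0; on 'c' 0 → fail=14;  out {0}∪∅={0}
  n4('ab'): parent n3 fail=0; on 'b' 0 → fail=1;  out ∅∪∅=∅
  n10('ba'): parent n1 fail=0; on 'a' 0 → fail=3;  out ∅∪∅=∅
  n15('cb'): parent n14 fail=0; on 'b' 0 → fail=1;  out ∅∪∅=∅
  n20('aa'): parent n3 fail=0; on 'a' 0 → fail=3;  out {5}∪∅={5}
  n5('aba'): parent n4 fail=1; on 'a' 1 → fail=10;  out ∅∪∅=∅
  n7('bcc'): parent n2 fail=14; on 'c' 14→0 → fail=14;  out ∅∪∅=∅
  n11('bac'): parent n10 fail=3; on 'c' 3→0 → fail=14;  out ∅∪∅=∅
  n16('cba'): parent n15 fail=1; on 'a' 1 → fail=10;  out ∅∪∅=∅
  n6('abaa'): parent n5 fail=10; on 'a' 10→3 → fail=20;  out {1}∪{5}={1,5}
  n8('bccc'): parent n7 fail=14; on 'c' 14→0 → fail=14;  out ∅∪∅=∅
  n12('bacb'): parent n11 fail=14; on 'b' 14 → fail=15;  out ∅∪∅=∅
  n17('cbac'): parent n16 fail=10; on 'c' 10 → fail=11;  out ∅∪∅=∅
  n9('bccca'): parent n8 fail=14; on 'a' 14→0 → fail=3;  out {2}∪∅={2}
  n13('bacbb'): parent n12 fail=15; on 'b' 15→1→0 → fail=1;  out {3}∪∅={3}
  n18('cbacb'): parent n17 fail=11; on 'b' 11 → fail=12;  out ∅∪∅=∅
  n19('cbacbb'): parent n18 fail=12; on 'b' 12 → fail=13;  out {4}∪{3}={3,4}

Text stream:
pos 0 'b': at 1
pos 1 'b': at 1 (fail-walked)
pos 2 'c': at 2  ** P0@[1:2]
pos 3 'c': at 7
pos 4 'c': at 8
pos 5 'a': at 9  ** P2@[1:5]
pos 6 'b': at 4 (fail-walked)
pos 7 'c': at 2 (fail-walked)  ** P0@[6:7]
pos 8 'a': at 3 (fail-walked)
pos 9 'a': at 20  ** P5@[8:9]
pos 10 'b': at 4 (fail-walked)
pos 11 'b': at 1 (fail-walked)
pos 12 'c': at 2  ** P0@[11:12]
pos 13 'a': at 3 (fail-walked)
pos 14 'a': at 20  ** P5@[13:14]
pos 15 'b': at 4 (fail-walked)
pos 16 'b': at 1 (fail-walked)
pos 17 'b': at 1 (fail-walked)
pos 18 'c': at 2  ** P0@[17:18]
pos 19 'b': at 15 (fail-walked)
pos 20 'c': at 2 (fail-walked)  ** P0@[19:20]
pos 21 'c': at 7
pos 22 'c': at 8
pos 23 'a': at 9  ** P2@[19:23]
pos 24 'a': at 20 (fail-walked)  ** P5@[23:24]
pos 25 'b': at 4 (fail-walked)
pos 26 'a': at 5
pos 27 'c': at 11 (fail-walked)
pos 28 'a': at 3 (fail-walked)
pos 29 'a': at 20  ** P5@[28:29]
pos 30 'b': at 4 (fail-walked)
pos 31 'c': at 2 (fail-walked)  ** P0@[30:31]
pos 32 'c': at 7
pos 33 'c': at 8
pos 34 'a': at 9  ** P2@[30:34]
pos 35 'a': at 20 (fail-walked)  ** P5@[34:35]
pos 36 'c': at 14 (fail-walked)
pos 37 'b': at 15
pos 38 'a': at 16
pos 39 'c': at 17
pos 40 'b': at 18
pos 41 'b': at 19  ** P3@[37:41],P4@[36:41]
pos 42 'a': at 10 (fail-walked)
pos 43 'b': at 4 (fail-walked)
pos 44 'a': at 5

Result: [[2,0],[5,2],[7,0],[9,5],[12,0],[14,5],[18,0],[20,0],[23,2],[24,5],[29,5],[31,0],[34,2],[35,5],[41,3],[41,4]]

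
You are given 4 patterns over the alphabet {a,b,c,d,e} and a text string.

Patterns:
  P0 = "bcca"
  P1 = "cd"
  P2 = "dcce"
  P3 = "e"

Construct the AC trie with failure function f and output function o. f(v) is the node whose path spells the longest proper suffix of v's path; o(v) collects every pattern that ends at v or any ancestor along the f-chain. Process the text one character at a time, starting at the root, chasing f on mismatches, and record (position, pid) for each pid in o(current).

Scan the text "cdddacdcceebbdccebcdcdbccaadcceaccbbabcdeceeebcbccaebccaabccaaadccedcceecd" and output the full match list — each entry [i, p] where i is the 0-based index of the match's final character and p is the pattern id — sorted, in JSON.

Build:
Trie (insert patterns):
  0='ε' goto b→1 c→5 d→7 e→11
  1='b' goto c→2
  2='bc' goto c→3
  3='bcc' goto a→4
  4='bcca' goto ·  [P0 ends]
  5='c' goto d→6
  6='cd' goto ·  [P1 ends]
  7='d' goto c→8
  8='dc' goto c→9
  9='dcc' goto e→10
  10='dcce' goto ·  [P2 ends]
  11='e' goto ·  [P3 ends]

BFS fail/out derivation:
  n1('b'): parent n0 fail=0; on 'b' 0 → fail=0;  out ∅∪∅=∅
  n5('c'): parent n0 fail=0; on 'c' 0 → fail=0;  out ∅∪∅=∅
  n7('d'): parent n0 fail=0; on 'd' 0 → fail=0;  out ∅∪∅=∅
  n11('e'): parent n0 fail=0; on 'e' 0 → fail=0;  out {3}∪∅={3}
  n2('bc'): parent n1 fail=0; on 'c' 0 → fail=5;  out ∅∪∅=∅
  n6('cd'): parent n5 fail=0; on 'd' 0 → fail=7;  out {1}∪∅={1}
  n8('dc'): parent n7 fail=0; on 'c' 0 → fail=5;  out ∅∪∅=∅
  n3('bcc'): parent n2 fail=5; on 'c' 5→0 → fail=5;  out ∅∪∅=∅
  n9('dcc'): parent n8 fail=5; on 'c' 5→0 → fail=5;  out ∅∪∅=∅
  n4('bcca'): parent n3 fail=5; on 'a' 5→0 → fail=0;  out {0}∪∅={0}
  n10('dcce'): parent n9 fail=5; on 'e' 5→0 → fail=11;  out {2}∪{3}={2,3}

Scan:
i=0 'c': node 0→5
i=1 'd': node 5→6  → match P1@[0:1]
i=2 'd': node 6→7 ·f
i=3 'd': node 7→7 ·f
i=4 'a': node 7→0 ·f
i=5 'c': node 0→5
i=6 'd': node 5→6  → match P1@[5:6]
i=7 'c': node 6→8 ·f
i=8 'c': node 8→9
i=9 'e': node 9→10  → match P2@[6:9],P3@[9:9]
i=10 'e': node 10→11 ·f  → match P3@[10:10]
i=11 'b': node 11→1 ·f
i=12 'b': node 1→1 ·f
i=13 'd': node 1→7 ·f
i=14 'c': node 7→8
i=15 'c': node 8→9
i=16 'e': node 9→10  → match P2@[13:16],P3@[16:16]
i=17 'b': node 10→1 ·f
i=18 'c': node 1→2
i=19 'd': node 2→6 ·f  → match P1@[18:19]
i=20 'c': node 6→8 ·f
i=21 'd': node 8→6 ·f  → match P1@[20:21]
i=22 'b': node 6→1 ·f
i=23 'c': node 1→2
i=24 'c': node 2→3
i=25 'a': node 3→4  → match P0@[22:25]
i=26 'a': node 4→0 ·f
i=27 'd': node 0→7
i=28 'c': node 7→8
i=29 'c': node 8→9
i=30 'e': node 9→10  → match P2@[27:30],P3@[30:30]
i=31 'a': node 10→0 ·f
i=32 'c': node 0→5
i=33 'c': node 5→5 ·f
i=34 'b': node 5→1 ·f
i=35 'b': node 1→1 ·f
i=36 'a': node 1→0 ·f
i=37 'b': node 0→1
i=38 'c': node 1→2
i=39 'd': node 2→6 ·f  → match P1@[38:39]
i=40 'e': node 6→11 ·f  → match P3@[40:40]
i=41 'c': node 11→5 ·f
i=42 'e': node 5→11 ·f  → match P3@[42:42]
i=43 'e': node 11→11 ·f  → match P3@[43:43]
i=44 'e': node 11→11 ·f  → match P3@[44:44]
i=45 'b': node 11→1 ·f
i=46 'c': node 1→2
i=47 'b': node 2→1 ·f
i=48 'c': node 1→2
i=49 'c': node 2→3
i=50 'a': node 3→4  → match P0@[47:50]
i=51 'e': node 4→11 ·f  → match P3@[51:51]
i=52 'b': node 11→1 ·f
i=53 'c': node 1→2
i=54 'c': node 2→3
i=55 'a': node 3→4  → match P0@[52:55]
i=56 'a': node 4→0 ·f
i=57 'b': node 0→1
i=58 'c': node 1→2
i=59 'c': node 2→3
i=60 'a': node 3→4  → match P0@[57:60]
i=61 'a': node 4→0 ·f
i=62 'a': node 0→0
i=63 'd': node 0→7
i=64 'c': node 7→8
i=65 'c': node 8→9
i=66 'e': node 9→10  → match P2@[63:66],P3@[66:66]
i=67 'd': node 10→7 ·f
i=68 'c': node 7→8
i=69 'c': node 8→9
i=70 'e': node 9→10  → match P2@[67:70],P3@[70:70]
i=71 'e': node 10→11 ·f  → match P3@[71:71]
i=72 'c': node 11→5 ·f
i=73 'd': node 5→6  → match P1@[72:73]

Matches: [[1,1],[6,1],[9,2],[9,3],[10,3],[16,2],[16,3],[19,1],[21,1],[25,0],[30,2],[30,3],[39,1],[40,3],[42,3],[43,3],[44,3],[50,0],[51,3],[55,0],[60,0],[66,2],[66,3],[70,2],[70,3],[71,3],[73,1]]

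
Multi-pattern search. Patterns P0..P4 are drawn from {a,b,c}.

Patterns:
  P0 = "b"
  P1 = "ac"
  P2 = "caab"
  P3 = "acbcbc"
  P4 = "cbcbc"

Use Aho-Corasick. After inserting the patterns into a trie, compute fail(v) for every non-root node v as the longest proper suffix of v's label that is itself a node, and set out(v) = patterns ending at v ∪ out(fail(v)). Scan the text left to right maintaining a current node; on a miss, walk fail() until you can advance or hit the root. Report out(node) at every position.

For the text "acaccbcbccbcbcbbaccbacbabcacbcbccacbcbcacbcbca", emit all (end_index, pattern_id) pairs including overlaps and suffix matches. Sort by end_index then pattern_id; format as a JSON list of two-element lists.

Construct AC machine:
Trie (insert patterns):
  n0 'ε': a→2 b→1 c→4
  n1 'b': ·  [P0 ends]
  n2 'a': c→3
  n3 'ac': b→8  [P1 ends]
  n4 'c': a→5 b→12
  n5 'ca': a→6
  n6 'caa': b→7
  n7 'caab': ·  [P2 ends]
  n8 'acb': c→9
  n9 'acbc': b→10
  n10 'acbcb': c→11
  n11 'acbcbc': ·  [P3 ends]
  n12 'cb': c→13
  n13 'cbc': b→14
  n14 'cbcb': c→15
  n15 'cbcbc': ·  [P4 ends]

Failure links (BFS by depth):
  n1('b'): parent n0 fail=0; on 'b' 0 → fail=0;  out {0}∪∅={0}
  n2('a'): parent n0 fail=0; on 'a' 0 → fail=0;  out ∅∪∅=∅
  n4('c'): parent n0 fail=0; on 'c' 0 → fail=0;  out ∅∪∅=∅
  n3('ac'): parent n2 fail=0; on 'c' 0 → fail=4;  out {1}∪∅={1}
  n5('ca'): parent n4 fail=0; on 'a' 0 → fail=2;  out ∅∪∅=∅
  n12('cb'): parent n4 fail=0; on 'b' 0 → fail=1;  out ∅∪{0}={0}
  n6('caa'): parent n5 fail=2; on 'a' 2→0 → fail=2;  out ∅∪∅=∅
  n8('acb'): parent n3 fail=4; on 'b' 4 → fail=12;  out ∅∪{0}={0}
  n13('cbc'): parent n12 fail=1; on 'c' 1→0 → fail=4;  out ∅∪∅=∅
  n7('caab'): parent n6 fail=2; on 'b' 2→0 → fail=1;  out {2}∪{0}={0,2}
  n9('acbc'): parent n8 fail=12; on 'c' 12 → fail=13;  out ∅∪∅=∅
  n14('cbcb'): parent n13 fail=4; on 'b' 4 → fail=12;  out ∅∪{0}={0}
  n10('acbcb'): parent n9 fail=13; on 'b' 13 → fail=14;  out ∅∪{0}={0}
  n15('cbcbc'): parent n14 fail=12; on 'c' 12 → fail=13;  out {4}∪∅={4}
  n11('acbcbc'): parent n10 fail=14; on 'c' 14 → fail=15;  out {3}∪{4}={3,4}

Scan:
pos 0 'a': at 2
pos 1 'c': at 3  ** P1@[0:1]
pos 2 'a': at 5 (via fail)
pos 3 'c': at 3 (via fail)  ** P1@[2:3]
pos 4 'c': at 4 (via fail)
pos 5 'b': at 12  ** P0@[5:5]
pos 6 'c': at 13
pos 7 'b': at 14  ** P0@[7:7]
pos 8 'c': at 15  ** P4@[4:8]
pos 9 'c': at 4 (via fail)
pos 10 'b': at 12  ** P0@[10:10]
pos 11 'c': at 13
pos 12 'b': at 14  ** P0@[12:12]
pos 13 'c': at 15  ** P4@[9:13]
pos 14 'b': at 14 (via fail)  ** P0@[14:14]
pos 15 'b': at 1 (via fail)  ** P0@[15:15]
pos 16 'a': at 2 (via fail)
pos 17 'c': at 3  ** P1@[16:17]
pos 18 'c': at 4 (via fail)
pos 19 'b': at 12  ** P0@[19:19]
pos 20 'a': at 2 (via fail)
pos 21 'c': at 3  ** P1@[20:21]
pos 22 'b': at 8  ** P0@[22:22]
pos 23 'a': at 2 (via fail)
pos 24 'b': at 1 (via fail)  ** P0@[24:24]
pos 25 'c': at 4 (via fail)
pos 26 'a': at 5
pos 27 'c': at 3 (via fail)  ** P1@[26:27]
pos 28 'b': at 8  ** P0@[28:28]
pos 29 'c': at 9
pos 30 'b': at 10  ** P0@[30:30]
pos 31 'c': at 11  ** P3@[26:31],P4@[27:31]
pos 32 'c': at 4 (via fail)
pos 33 'a': at 5
pos 34 'c': at 3 (via fail)  ** P1@[33:34]
pos 35 'b': at 8  ** P0@[35:35]
pos 36 'c': at 9
pos 37 'b': at 10  ** P0@[37:37]
pos 38 'c': at 11  ** P3@[33:38],P4@[34:38]
pos 39 'a': at 5 (via fail)
pos 40 'c': at 3 (via fail)  ** P1@[39:40]
pos 41 'b': at 8  ** P0@[41:41]
pos 42 'c': at 9
pos 43 'b': at 10  ** P0@[43:43]
pos 44 'c': at 11  ** P3@[39:44],P4@[40:44]
pos 45 'a': at 5 (via fail)

Result: [[1,1],[3,1],[5,0],[7,0],[8,4],[10,0],[12,0],[13,4],[14,0],[15,0],[17,1],[19,0],[21,1],[22,0],[24,0],[27,1],[28,0],[30,0],[31,3],[31,4],[34,1],[35,0],[37,0],[38,3],[38,4],[40,1],[41,0],[43,0],[44,3],[44,4]]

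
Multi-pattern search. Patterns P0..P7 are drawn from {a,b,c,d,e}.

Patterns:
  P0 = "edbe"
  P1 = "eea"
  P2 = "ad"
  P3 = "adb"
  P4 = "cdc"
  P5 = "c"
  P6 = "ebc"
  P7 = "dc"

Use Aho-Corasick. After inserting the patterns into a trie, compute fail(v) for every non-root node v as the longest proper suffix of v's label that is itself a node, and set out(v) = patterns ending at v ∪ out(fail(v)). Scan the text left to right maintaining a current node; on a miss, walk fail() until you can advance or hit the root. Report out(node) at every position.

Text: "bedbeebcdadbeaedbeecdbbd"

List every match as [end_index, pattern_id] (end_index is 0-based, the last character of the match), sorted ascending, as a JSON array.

Construct AC machine:
Trie nodes:
  0='ε' goto a→7 c→10 d→15 e→1
  1='e' goto b→13 d→2 e→5
  2='ed' goto b→3
  3='edb' goto e→4
  4='edbe' goto ·  [P0 ends]
  5='ee' goto a→6
  6='eea' goto ·  [P1 ends]
  7='a' goto d→8
  8='ad' goto b→9  [P2 ends]
  9='adb' goto ·  [P3 ends]
  10='c' goto d→11  [P5 ends]
  11='cd' goto c→12
  12='cdc' goto ·  [P4 ends]
  13='eb' goto c→14
  14='ebc' goto ·  [P6 ends]
  15='d' goto c→16
  16='dc' goto ·  [P7 ends]

Failure links (BFS by depth):
  n1('e'): parent n0 fail=0; on 'e' 0 → fail=0;  out ∅∪∅=∅
  n7('a'): parent n0 fail=0; on 'a' 0 → fail=0;  out ∅∪∅=∅
  n10('c'): parent n0 fail=0; on 'c' 0 → fail=0;  out {5}∪∅={5}
  n15('d'): parent n0 fail=0; on 'd' 0 → fail=0;  out ∅∪∅=∅
  n2('ed'): parent n1 fail=0; on 'd' 0 → fail=15;  out ∅∪∅=∅
  n5('ee'): parent n1 fail=0; on 'e' 0 → fail=1;  out ∅∪∅=∅
  n8('ad'): parent n7 fail=0; on 'd' 0 → fail=15;  out {2}∪∅={2}
  n11('cd'): parent n10 fail=0; on 'd' 0 → fail=15;  out ∅∪∅=∅
  n13('eb'): parent n1 fail=0; on 'b' 0 → fail=0;  out ∅∪∅=∅
  n16('dc'): parent n15 fail=0; on 'c' 0 → fail=10;  out {7}∪{5}={5,7}
  n3('edb'): parent n2 fail=15; on 'b' 15→0 → fail=0;  out ∅∪∅=∅
  n6('eea'): parent n5 fail=1; on 'a' 1→0 → fail=7;  out {1}∪∅={1}
  n9('adb'): parent n8 fail=15; on 'b' 15→0 → fail=0;  out {3}∪∅={3}
  n12('cdc'): parent n11 fail=15; on 'c' 15 → fail=16;  out {4}∪{5,7}={4,5,7}
  n14('ebc'): parent n13 fail=0; on 'c' 0 → fail=10;  out {6}∪{5}={5,6}
  n4('edbe'): parent n3 fail=0; on 'e' 0 → fail=1;  out {0}∪∅={0}

Scan:
pos 0 'b': at 0
pos 1 'e': at 1
pos 2 'd': at 2
pos 3 'b': at 3
pos 4 'e': at 4  ** P0@[1:4]
pos 5 'e': at 5 (fail-walked)
pos 6 'b': at 13 (fail-walked)
pos 7 'c': at 14  ** P5@[7:7],P6@[5:7]
pos 8 'd': at 11 (fail-walked)
pos 9 'a': at 7 (fail-walked)
pos 10 'd': at 8  ** P2@[9:10]
pos 11 'b': at 9  ** P3@[9:11]
pos 12 'e': at 1 (fail-walked)
pos 13 'a': at 7 (fail-walked)
pos 14 'e': at 1 (fail-walked)
pos 15 'd': at 2
pos 16 'b': at 3
pos 17 'e': at 4  ** P0@[14:17]
pos 18 'e': at 5 (fail-walked)
pos 19 'c': at 10 (fail-walked)  ** P5@[19:19]
pos 20 'd': at 11
pos 21 'b': at 0 (fail-walked)
pos 22 'b': at 0
pos 23 'd': at 15

Matches: [[4,0],[7,5],[7,6],[10,2],[11,3],[17,0],[19,5]]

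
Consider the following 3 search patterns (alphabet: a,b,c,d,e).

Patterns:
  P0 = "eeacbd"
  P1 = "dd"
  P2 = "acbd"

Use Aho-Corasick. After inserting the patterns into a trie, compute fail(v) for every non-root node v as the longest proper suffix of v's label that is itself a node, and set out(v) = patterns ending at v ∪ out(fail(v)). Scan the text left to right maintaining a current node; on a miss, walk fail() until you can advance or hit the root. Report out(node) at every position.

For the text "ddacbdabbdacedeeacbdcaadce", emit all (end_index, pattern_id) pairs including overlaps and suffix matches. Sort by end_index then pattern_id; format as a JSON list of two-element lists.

Build automaton:
Trie (insert patterns):
  0='ε' goto a→9 d→7 e→1
  1='e' goto e→2
  2='ee' goto a→3
  3='eea' goto c→4
  4='eeac' goto b→5
  5='eeacb' goto d→6
  6='eeacbd' goto ·  ←P0
  7='d' goto d→8
  8='dd' goto ·  ←P1
  9='a' goto c→10
  10='ac' goto b→11
  11='acb' goto d→12
  12='acbd' goto ·  ←P2

Failure links (BFS by depth):
  fail(1) 'e': from fail(0)=0 chase 'e': 0 ⇒ 0;  out=∅∪out(0)=∅
  fail(7) 'd': from fail(0)=0 chase 'd': 0 ⇒ 0;  out=∅∪out(0)=∅
  fail(9) 'a': from fail(0)=0 chase 'a': 0 ⇒ 0;  out=∅∪out(0)=∅
  fail(2) 'ee': from fail(1)=0 chase 'e': 0 ⇒ 1;  out=∅∪out(1)=∅
  fail(8) 'dd': from fail(7)=0 chase 'd': 0 ⇒ 7;  out={1}∪out(7)={1}
  fail(10) 'ac': from fail(9)=0 chase 'c': 0 ⇒ 0;  out=∅∪out(0)=∅
  fail(3) 'eea': from fail(2)=1 chase 'a': 1→0 ⇒ 9;  out=∅∪out(9)=∅
  fail(11) 'acb': from fail(10)=0 chase 'b': 0 ⇒ 0;  out=∅∪out(0)=∅
  fail(4) 'eeac': from fail(3)=9 chase 'c': 9 ⇒ 10;  out=∅∪out(10)=∅
  fail(12) 'acbd': from fail(11)=0 chase 'd': 0 ⇒ 7;  out={2}∪out(7)={2}
  fail(5) 'eeacb': from fail(4)=10 chase 'b': 10 ⇒ 11;  out=∅∪out(11)=∅
  fail(6) 'eeacbd': from fail(5)=11 chase 'd': 11 ⇒ 12;  out={0}∪out(12)={0,2}

Text stream:
i=0 'd': node 0→7
i=1 'd': node 7→8  emit P1@[0:1]
i=2 'a': node 8→9 ·f
i=3 'c': node 9→10
i=4 'b': node 10→11
i=5 'd': node 11→12  emit P2@[2:5]
i=6 'a': node 12→9 ·f
i=7 'b': node 9→0 ·f
i=8 'b': node 0→0
i=9 'd': node 0→7
i=10 'a': node 7→9 ·f
i=11 'c': node 9→10
i=12 'e': node 10→1 ·f
i=13 'd': node 1→7 ·f
i=14 'e': node 7→1 ·f
i=15 'e': node 1→2
i=16 'a': node 2→3
i=17 'c': node 3→4
i=18 'b': node 4→5
i=19 'd': node 5→6  emit P0@[14:19],P2@[16:19]
i=20 'c': node 6→0 ·f
i=21 'a': node 0→9
i=22 'a': node 9→9 ·f
i=23 'd': node 9→7 ·f
i=24 'c': node 7→0 ·f
i=25 'e': node 0→1

Result: [[1,1],[5,2],[19,0],[19,2]]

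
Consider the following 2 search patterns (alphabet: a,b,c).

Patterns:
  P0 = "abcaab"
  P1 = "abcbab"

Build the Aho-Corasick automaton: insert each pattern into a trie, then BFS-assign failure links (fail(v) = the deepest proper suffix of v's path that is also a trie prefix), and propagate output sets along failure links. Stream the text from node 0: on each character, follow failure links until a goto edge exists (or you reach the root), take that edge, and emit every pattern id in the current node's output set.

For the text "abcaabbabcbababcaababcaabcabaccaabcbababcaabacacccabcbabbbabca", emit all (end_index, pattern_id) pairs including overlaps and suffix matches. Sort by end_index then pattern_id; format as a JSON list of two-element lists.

Build automaton:
Trie (insert patterns):
  0='ε' goto a→1
  1='a' goto b→2
  2='ab' goto c→3
  3='abc' goto a→4 b→7
  4='abca' goto a→5
  5='abcaa' goto b→6
  6='abcaab' goto ·  ←P0
  7='abcb' goto a→8
  8='abcba' goto b→9
  9='abcbab' goto ·  ←P1

Failure links (BFS by depth):
  n1('a'): parent n0 fail=0; on 'a' 0 → fail=0;  out ∅∪∅=∅
  n2('ab'): parent n1 fail=0; on 'b' 0 → fail=0;  out ∅∪∅=∅
  n3('abc'): parent n2 fail=0; on 'c' 0 → fail=0;  out ∅∪∅=∅
  n4('abca'): parent n3 fail=0; on 'a' 0 → fail=1;  out ∅∪∅=∅
  n7('abcb'): parent n3 fail=0; on 'b' 0 → fail=0;  out ∅∪∅=∅
  n5('abcaa'): parent n4 fail=1; on 'a' 1→0 → fail=1;  out ∅∪∅=∅
  n8('abcba'): parent n7 fail=0; on 'a' 0 → fail=1;  out ∅∪∅=∅
  n6('abcaab'): parent n5 fail=1; on 'b' 1 → fail=2;  out {0}∪∅={0}
  n9('abcbab'): parent n8 fail=1; on 'b' 1 → fail=2;  out {1}∪∅={1}

Run:
i=0 'a': node 0→1
i=1 'b': node 1→2
i=2 'c': node 2→3
i=3 'a': node 3→4
i=4 'a': node 4→5
i=5 'b': node 5→6  → match P0@[0:5]
i=6 'b': node 6→0 (via fail)
i=7 'a': node 0→1
i=8 'b': node 1→2
i=9 'c': node 2→3
i=10 'b': node 3→7
i=11 'a': node 7→8
i=12 'b': node 8→9  → match P1@[7:12]
i=13 'a': node 9→1 (via fail)
i=14 'b': node 1→2
i=15 'c': node 2→3
i=16 'a': node 3→4
i=17 'a': node 4→5
i=18 'b': node 5→6  → match P0@[13:18]
i=19 'a': node 6→1 (via fail)
i=20 'b': node 1→2
i=21 'c': node 2→3
i=22 'a': node 3→4
i=23 'a': node 4→5
i=24 'b': node 5→6  → match P0@[19:24]
i=25 'c': node 6→3 (via fail)
i=26 'a': node 3→4
i=27 'b': node 4→2 (via fail)
i=28 'a': node 2→1 (via fail)
i=29 'c': node 1→0 (via fail)
i=30 'c': node 0→0
i=31 'a': node 0→1
i=32 'a': node 1→1 (via fail)
i=33 'b': node 1→2
i=34 'c': node 2→3
i=35 'b': node 3→7
i=36 'a': node 7→8
i=37 'b': node 8→9  → match P1@[32:37]
i=38 'a': node 9→1 (via fail)
i=39 'b': node 1→2
i=40 'c': node 2→3
i=41 'a': node 3→4
i=42 'a': node 4→5
i=43 'b': node 5→6  → match P0@[38:43]
i=44 'a': node 6→1 (via fail)
i=45 'c': node 1→0 (via fail)
i=46 'a': node 0→1
i=47 'c': node 1→0 (via fail)
i=48 'c': node 0→0
i=49 'c': node 0→0
i=50 'a': node 0→1
i=51 'b': node 1→2
i=52 'c': node 2→3
i=53 'b': node 3→7
i=54 'a': node 7→8
i=55 'b': node 8→9  → match P1@[50:55]
i=56 'b': node 9→0 (via fail)
i=57 'b': node 0→0
i=58 'a': node 0→1
i=59 'b': node 1→2
i=60 'c': node 2→3
i=61 'a': node 3→4

Matches: [[5,0],[12,1],[18,0],[24,0],[37,1],[43,0],[55,1]]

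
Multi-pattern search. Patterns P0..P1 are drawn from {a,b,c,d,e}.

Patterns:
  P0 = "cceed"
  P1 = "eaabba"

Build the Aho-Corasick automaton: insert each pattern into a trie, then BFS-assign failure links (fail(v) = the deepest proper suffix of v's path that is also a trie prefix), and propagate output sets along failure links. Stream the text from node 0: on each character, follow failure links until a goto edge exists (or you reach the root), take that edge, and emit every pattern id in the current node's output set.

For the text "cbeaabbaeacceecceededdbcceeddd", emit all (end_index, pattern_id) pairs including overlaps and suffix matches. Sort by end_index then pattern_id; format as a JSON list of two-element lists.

Build automaton:
Trie nodes:
  0='ε' goto c→1 e→6
  1='c' goto c→2
  2='cc' goto e→3
  3='cce' goto e→4
  4='ccee' goto d→5
  5='cceed' goto ·  [P0 ends]
  6='e' goto a→7
  7='ea' goto a→8
  8='eaa' goto b→9
  9='eaab' goto b→10
  10='eaabb' goto a→11
  11='eaabba' goto ·  [P1 ends]

BFS fail/out derivation:
  n1('c'): parent n0 fail=0; on 'c' 0 → fail=0;  out ∅∪∅=∅
  n6('e'): parent n0 fail=0; on 'e' 0 → fail=0;  out ∅∪∅=∅
  n2('cc'): parent n1 fail=0; on 'c' 0 → fail=1;  out ∅∪∅=∅
  n7('ea'): parent n6 fail=0; on 'a' 0 → fail=0;  out ∅∪∅=∅
  n3('cce'): parent n2 fail=1; on 'e' 1→0 → fail=6;  out ∅∪∅=∅
  n8('eaa'): parent n7 fail=0; on 'a' 0 → fail=0;  out ∅∪∅=∅
  n4('ccee'): parent n3 fail=6; on 'e' 6→0 → fail=6;  out ∅∪∅=∅
  n9('eaab'): parent n8 fail=0; on 'b' 0 → fail=0;  out ∅∪∅=∅
  n5('cceed'): parent n4 fail=6; on 'd' 6→0 → fail=0;  out {0}∪∅={0}
  n10('eaabb'): parent n9 fail=0; on 'b' 0 → fail=0;  out ∅∪∅=∅
  n11('eaabba'): parent n10 fail=0; on 'a' 0 → fail=0;  out {1}∪∅={1}

Scan:
i=0 'c': node 0→1
i=1 'b': node 1→0 ·f
i=2 'e': node 0→6
i=3 'a': node 6→7
i=4 'a': node 7→8
i=5 'b': node 8→9
i=6 'b': node 9→10
i=7 'a': node 10→11  ** P1@[2:7]
i=8 'e': node 11→6 ·f
i=9 'a': node 6→7
i=10 'c': node 7→1 ·f
i=11 'c': node 1→2
i=12 'e': node 2→3
i=13 'e': node 3→4
i=14 'c': node 4→1 ·f
i=15 'c': node 1→2
i=16 'e': node 2→3
i=17 'e': node 3→4
i=18 'd': node 4→5  ** P0@[14:18]
i=19 'e': node 5→6 ·f
i=20 'd': node 6→0 ·f
i=21 'd': node 0→0
i=22 'b': node 0→0
i=23 'c': node 0→1
i=24 'c': node 1→2
i=25 'e': node 2→3
i=26 'e': node 3→4
i=27 'd': node 4→5  ** P0@[23:27]
i=28 'd': node 5→0 ·f
i=29 'd': node 0→0

Result: [[7,1],[18,0],[27,0]]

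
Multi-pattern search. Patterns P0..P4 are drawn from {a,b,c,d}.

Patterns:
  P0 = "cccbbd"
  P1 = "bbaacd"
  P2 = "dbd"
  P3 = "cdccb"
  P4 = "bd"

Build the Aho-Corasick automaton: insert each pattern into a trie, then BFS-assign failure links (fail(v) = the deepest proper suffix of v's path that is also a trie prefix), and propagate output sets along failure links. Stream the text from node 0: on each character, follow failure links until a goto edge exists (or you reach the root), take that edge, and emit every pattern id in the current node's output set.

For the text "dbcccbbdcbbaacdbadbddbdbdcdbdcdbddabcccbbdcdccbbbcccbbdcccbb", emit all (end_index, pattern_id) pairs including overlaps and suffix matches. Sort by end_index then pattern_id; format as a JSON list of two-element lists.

Build automaton:
Trie (insert patterns):
  0='ε' goto b→7 c→1 d→13
  1='c' goto c→2 d→16
  2='cc' goto c→3
  3='ccc' goto b→4
  4='cccb' goto b→5
  5='cccbb' goto d→6
  6='cccbbd' goto ·  [P0 ends]
  7='b' goto b→8 d→20
  8='bb' goto a→9
  9='bba' goto a→10
  10='bbaa' goto c→11
  11='bbaac' goto d→12
  12='bbaacd' goto ·  [P1 ends]
  13='d' goto b→14
  14='db' goto d→15
  15='dbd' goto ·  [P2 ends]
  16='cd' goto c→17
  17='cdc' goto c→18
  18='cdcc' goto b→19
  19='cdccb' goto ·  [P3 ends]
  20='bd' goto ·  [P4 ends]

BFS fail/out derivation:
  fail(1) 'c': from fail(0)=0 chase 'c': 0 ⇒ 0;  out=∅∪out(0)=∅
  fail(7) 'b': from fail(0)=0 chase 'b': 0 ⇒ 0;  out=∅∪out(0)=∅
  fail(13) 'd': from fail(0)=0 chase 'd': 0 ⇒ 0;  out=∅∪out(0)=∅
  fail(2) 'cc': from fail(1)=0 chase 'c': 0 ⇒ 1;  out=∅∪out(1)=∅
  fail(8) 'bb': from fail(7)=0 chase 'b': 0 ⇒ 7;  out=∅∪out(7)=∅
  fail(14) 'db': from fail(13)=0 chase 'b': 0 ⇒ 7;  out=∅∪out(7)=∅
  fail(16) 'cd': from fail(1)=0 chase 'd': 0 ⇒ 13;  out=∅∪out(13)=∅
  fail(20) 'bd': from fail(7)=0 chase 'd': 0 ⇒ 13;  out={4}∪out(13)={4}
  fail(3) 'ccc': from fail(2)=1 chase 'c': 1 ⇒ 2;  out=∅∪out(2)=∅
  fail(9) 'bba': from fail(8)=7 chase 'a': 7→0 ⇒ 0;  out=∅∪out(0)=∅
  fail(15) 'dbd': from fail(14)=7 chase 'd': 7 ⇒ 20;  out={2}∪out(20)={2,4}
  fail(17) 'cdc': from fail(16)=13 chase 'c': 13→0 ⇒ 1;  out=∅∪out(1)=∅
  fail(4) 'cccb': from fail(3)=2 chase 'b': 2→1→0 ⇒ 7;  out=∅∪out(7)=∅
  fail(10) 'bbaa': from fail(9)=0 chase 'a': 0 ⇒ 0;  out=∅∪out(0)=∅
  fail(18) 'cdcc': from fail(17)=1 chase 'c': 1 ⇒ 2;  out=∅∪out(2)=∅
  fail(5) 'cccbb': from fail(4)=7 chase 'b': 7 ⇒ 8;  out=∅∪out(8)=∅
  fail(11) 'bbaac': from fail(10)=0 chase 'c': 0 ⇒ 1;  out=∅∪out(1)=∅
  fail(19) 'cdccb': from fail(18)=2 chase 'b': 2→1→0 ⇒ 7;  out={3}∪out(7)={3}
  fail(6) 'cccbbd': from fail(5)=8 chase 'd': 8→7 ⇒ 20;  out={0}∪out(20)={0,4}
  fail(12) 'bbaacd': from fail(11)=1 chase 'd': 1 ⇒ 16;  out={1}∪out(16)={1}

Scan:
[0] read 'd'  n0⇒n13
[1] read 'b'  n13⇒n14
[2] read 'c'  n14⇒n1 (via fail)
[3] read 'c'  n1⇒n2
[4] read 'c'  n2⇒n3
[5] read 'b'  n3⇒n4
[6] read 'b'  n4⇒n5
[7] read 'd'  n5⇒n6  emit P0@[2:7],P4@[6:7]
[8] read 'c'  n6⇒n1 (via fail)
[9] read 'b'  n1⇒n7 (via fail)
[10] read 'b'  n7⇒n8
[11] read 'a'  n8⇒n9
[12] read 'a'  n9⇒n10
[13] read 'c'  n10⇒n11
[14] read 'd'  n11⇒n12  emit P1@[9:14]
[15] read 'b'  n12⇒n14 (via fail)
[16] read 'a'  n14⇒n0 (via fail)
[17] read 'd'  n0⇒n13
[18] read 'b'  n13⇒n14
[19] read 'd'  n14⇒n15  emit P2@[17:19],P4@[18:19]
[20] read 'd'  n15⇒n13 (via fail)
[21] read 'b'  n13⇒n14
[22] read 'd'  n14⇒n15  emit P2@[20:22],P4@[21:22]
[23] read 'b'  n15⇒n14 (via fail)
[24] read 'd'  n14⇒n15  emit P2@[22:24],P4@[23:24]
[25] read 'c'  n15⇒n1 (via fail)
[26] read 'd'  n1⇒n16
[27] read 'b'  n16⇒n14 (via fail)
[28] read 'd'  n14⇒n15  emit P2@[26:28],P4@[27:28]
[29] read 'c'  n15⇒n1 (via fail)
[30] read 'd'  n1⇒n16
[31] read 'b'  n16⇒n14 (via fail)
[32] read 'd'  n14⇒n15  emit P2@[30:32],P4@[31:32]
[33] read 'd'  n15⇒n13 (via fail)
[34] read 'a'  n13⇒n0 (via fail)
[35] read 'b'  n0⇒n7
[36] read 'c'  n7⇒n1 (via fail)
[37] read 'c'  n1⇒n2
[38] read 'c'  n2⇒n3
[39] read 'b'  n3⇒n4
[40] read 'b'  n4⇒n5
[41] read 'd'  n5⇒n6  emit P0@[36:41],P4@[40:41]
[42] read 'c'  n6⇒n1 (via fail)
[43] read 'd'  n1⇒n16
[44] read 'c'  n16⇒n17
[45] read 'c'  n17⇒n18
[46] read 'b'  n18⇒n19  emit P3@[42:46]
[47] read 'b'  n19⇒n8 (via fail)
[48] read 'b'  n8⇒n8 (via fail)
[49] read 'c'  n8⇒n1 (via fail)
[50] read 'c'  n1⇒n2
[51] read 'c'  n2⇒n3
[52] read 'b'  n3⇒n4
[53] read 'b'  n4⇒n5
[54] read 'd'  n5⇒n6  emit P0@[49:54],P4@[53:54]
[55] read 'c'  n6⇒n1 (via fail)
[56] read 'c'  n1⇒n2
[57] read 'c'  n2⇒n3
[58] read 'b'  n3⇒n4
[59] read 'b'  n4⇒n5

Matches: [[7,0],[7,4],[14,1],[19,2],[19,4],[22,2],[22,4],[24,2],[24,4],[28,2],[28,4],[32,2],[32,4],[41,0],[41,4],[46,3],[54,0],[54,4]]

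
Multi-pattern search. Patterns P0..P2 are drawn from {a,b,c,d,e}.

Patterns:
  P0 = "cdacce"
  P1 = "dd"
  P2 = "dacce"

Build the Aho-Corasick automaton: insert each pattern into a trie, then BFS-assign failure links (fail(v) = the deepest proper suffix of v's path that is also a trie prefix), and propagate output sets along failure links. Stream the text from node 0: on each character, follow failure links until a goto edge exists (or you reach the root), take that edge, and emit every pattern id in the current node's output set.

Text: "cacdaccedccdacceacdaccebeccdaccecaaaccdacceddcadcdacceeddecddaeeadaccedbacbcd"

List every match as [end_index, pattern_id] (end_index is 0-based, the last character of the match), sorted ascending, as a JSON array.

Build automaton:
Trie (insert patterns):
  0='ε' goto c→1 d→7
  1='c' goto d→2
  2='cd' goto a→3
  3='cda' goto c→4
  4='cdac' goto c→5
  5='cdacc' goto e→6
  6='cdacce' goto ·  [P0 ends]
  7='d' goto a→9 d→8
  8='dd' goto ·  [P1 ends]
  9='da' goto c→10
  10='dac' goto c→11
  11='dacc' goto e→12
  12='dacce' goto ·  [P2 ends]

BFS fail/out derivation:
  fail(1) 'c': from fail(0)=0 chase 'c': 0 ⇒ 0;  out=∅∪out(0)=∅
  fail(7) 'd': from fail(0)=0 chase 'd': 0 ⇒ 0;  out=∅∪out(0)=∅
  fail(2) 'cd': from fail(1)=0 chase 'd': 0 ⇒ 7;  out=∅∪out(7)=∅
  fail(8) 'dd': from fail(7)=0 chase 'd': 0 ⇒ 7;  out={1}∪out(7)={1}
  fail(9) 'da': from fail(7)=0 chase 'a': 0 ⇒ 0;  out=∅∪out(0)=∅
  fail(3) 'cda': from fail(2)=7 chase 'a': 7 ⇒ 9;  out=∅∪out(9)=∅
  fail(10) 'dac': from fail(9)=0 chase 'c': 0 ⇒ 1;  out=∅∪out(1)=∅
  fail(4) 'cdac': from fail(3)=9 chase 'c': 9 ⇒ 10;  out=∅∪out(10)=∅
  fail(11) 'dacc': from fail(10)=1 chase 'c': 1→0 ⇒ 1;  out=∅∪out(1)=∅
  fail(5) 'cdacc': from fail(4)=10 chase 'c': 10 ⇒ 11;  out=∅∪out(11)=∅
  fail(12) 'dacce': from fail(11)=1 chase 'e': 1→0 ⇒ 0;  out={2}∪out(0)={2}
  fail(6) 'cdacce': from fail(5)=11 chase 'e': 11 ⇒ 12;  out={0}∪out(12)={0,2}

Scan:
pos 0 'c': at 1
pos 1 'a': at 0 (fail-walked)
pos 2 'c': at 1
pos 3 'd': at 2
pos 4 'a': at 3
pos 5 'c': at 4
pos 6 'c': at 5
pos 7 'e': at 6  ** P0@[2:7],P2@[3:7]
pos 8 'd': at 7 (fail-walked)
pos 9 'c': at 1 (fail-walked)
pos 10 'c': at 1 (fail-walked)
pos 11 'd': at 2
pos 12 'a': at 3
pos 13 'c': at 4
pos 14 'c': at 5
pos 15 'e': at 6  ** P0@[10:15],P2@[11:15]
pos 16 'a': at 0 (fail-walked)
pos 17 'c': at 1
pos 18 'd': at 2
pos 19 'a': at 3
pos 20 'c': at 4
pos 21 'c': at 5
pos 22 'e': at 6  ** P0@[17:22],P2@[18:22]
pos 23 'b': at 0 (fail-walked)
pos 24 'e': at 0
pos 25 'c': at 1
pos 26 'c': at 1 (fail-walked)
pos 27 'd': at 2
pos 28 'a': at 3
pos 29 'c': at 4
pos 30 'c': at 5
pos 31 'e': at 6  ** P0@[26:31],P2@[27:31]
pos 32 'c': at 1 (fail-walked)
pos 33 'a': at 0 (fail-walked)
pos 34 'a': at 0
pos 35 'a': at 0
pos 36 'c': at 1
pos 37 'c': at 1 (fail-walked)
pos 38 'd': at 2
pos 39 'a': at 3
pos 40 'c': at 4
pos 41 'c': at 5
pos 42 'e': at 6  ** P0@[37:42],P2@[38:42]
pos 43 'd': at 7 (fail-walked)
pos 44 'd': at 8  ** P1@[43:44]
pos 45 'c': at 1 (fail-walked)
pos 46 'a': at 0 (fail-walked)
pos 47 'd': at 7
pos 48 'c': at 1 (fail-walked)
pos 49 'd': at 2
pos 50 'a': at 3
pos 51 'c': at 4
pos 52 'c': at 5
pos 53 'e': at 6  ** P0@[48:53],P2@[49:53]
pos 54 'e': at 0 (fail-walked)
pos 55 'd': at 7
pos 56 'd': at 8  ** P1@[55:56]
pos 57 'e': at 0 (fail-walked)
pos 58 'c': at 1
pos 59 'd': at 2
pos 60 'd': at 8 (fail-walked)  ** P1@[59:60]
pos 61 'a': at 9 (fail-walked)
pos 62 'e': at 0 (fail-walked)
pos 63 'e': at 0
pos 64 'a': at 0
pos 65 'd': at 7
pos 66 'a': at 9
pos 67 'c': at 10
pos 68 'c': at 11
pos 69 'e': at 12  ** P2@[65:69]
pos 70 'd': at 7 (fail-walked)
pos 71 'b': at 0 (fail-walked)
pos 72 'a': at 0
pos 73 'c': at 1
pos 74 'b': at 0 (fail-walked)
pos 75 'c': at 1
pos 76 'd': at 2

Result: [[7,0],[7,2],[15,0],[15,2],[22,0],[22,2],[31,0],[31,2],[42,0],[42,2],[44,1],[53,0],[53,2],[56,1],[60,1],[69,2]]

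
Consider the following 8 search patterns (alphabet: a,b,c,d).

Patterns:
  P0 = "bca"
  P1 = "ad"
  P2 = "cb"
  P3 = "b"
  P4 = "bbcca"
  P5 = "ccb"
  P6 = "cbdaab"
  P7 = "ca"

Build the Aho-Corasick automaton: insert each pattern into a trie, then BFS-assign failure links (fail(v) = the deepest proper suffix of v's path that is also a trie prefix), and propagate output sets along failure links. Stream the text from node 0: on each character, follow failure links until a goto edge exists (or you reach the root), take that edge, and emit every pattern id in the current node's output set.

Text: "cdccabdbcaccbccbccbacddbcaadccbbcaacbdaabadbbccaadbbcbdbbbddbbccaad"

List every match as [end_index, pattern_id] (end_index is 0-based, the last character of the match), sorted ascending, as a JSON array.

Build:
Trie nodes:
  0='ε' goto a→4 b→1 c→6
  1='b' goto b→8 c→2  [P3 ends]
  2='bc' goto a→3
  3='bca' goto ·  [P0 ends]
  4='a' goto d→5
  5='ad' goto ·  [P1 ends]
  6='c' goto a→18 b→7 c→12
  7='cb' goto d→14  [P2 ends]
  8='bb' goto c→9
  9='bbc' goto c→10
  10='bbcc' goto a→11
  11='bbcca' goto ·  [P4 ends]
  12='cc' goto b→13
  13='ccb' goto ·  [P5 ends]
  14='cbd' goto a→15
  15='cbda' goto a→16
  16='cbdaa' goto b→17
  17='cbdaab' goto ·  [P6 ends]
  18='ca' goto ·  [P7 ends]

BFS fail/out derivation:
  n1('b'): parent n0 fail=0; on 'b' 0 → fail=0;  out {3}∪∅={3}
  n4('a'): parent n0 fail=0; on 'a' 0 → fail=0;  out ∅∪∅=∅
  n6('c'): parent n0 fail=0; on 'c' 0 → fail=0;  out ∅∪∅=∅
  n2('bc'): parent n1 fail=0; on 'c' 0 → fail=6;  out ∅∪∅=∅
  n5('ad'): parent n4 fail=0; on 'd' 0 → fail=0;  out {1}∪∅={1}
  n7('cb'): parent n6 fail=0; on 'b' 0 → fail=1;  out {2}∪{3}={2,3}
  n8('bb'): parent n1 fail=0; on 'b' 0 → fail=1;  out ∅∪{3}={3}
  n12('cc'): parent n6 fail=0; on 'c' 0 → fail=6;  out ∅∪∅=∅
  n18('ca'): parent n6 fail=0; on 'a' 0 → fail=4;  out {7}∪∅={7}
  n3('bca'): parent n2 fail=6; on 'a' 6 → fail=18;  out {0}∪{7}={0,7}
  n9('bbc'): parent n8 fail=1; on 'c' 1 → fail=2;  out ∅∪∅=∅
  n13('ccb'): parent n12 fail=6; on 'b' 6 → fail=7;  out {5}∪{2,3}={2,3,5}
  n14('cbd'): parent n7 fail=1; on 'd' 1→0 → fail=0;  out ∅∪∅=∅
  n10('bbcc'): parent n9 fail=2; on 'c' 2→6 → fail=12;  out ∅∪∅=∅
  n15('cbda'): parent n14 fail=0; on 'a' 0 → fail=4;  out ∅∪∅=∅
  n11('bbcca'): parent n10 fail=12; on 'a' 12→6 → fail=18;  out {4}∪{7}={4,7}
  n16('cbdaa'): parent n15 fail=4; on 'a' 4→0 → fail=4;  out ∅∪∅=∅
  n17('cbdaab'): parent n16 fail=4; on 'b' 4→0 → fail=1;  out {6}∪{3}={3,6}

Run:
[0] read 'c'  n0⇒n6
[1] read 'd'  n6⇒n0 (fail-walked)
[2] read 'c'  n0⇒n6
[3] read 'c'  n6⇒n12
[4] read 'a'  n12⇒n18 (fail-walked)  emit P7@[3:4]
[5] read 'b'  n18⇒n1 (fail-walked)  emit P3@[5:5]
[6] read 'd'  n1⇒n0 (fail-walked)
[7] read 'b'  n0⇒n1  emit P3@[7:7]
[8] read 'c'  n1⇒n2
[9] read 'a'  n2⇒n3  emit P0@[7:9],P7@[8:9]
[10] read 'c'  n3⇒n6 (fail-walked)
[11] read 'c'  n6⇒n12
[12] read 'b'  n12⇒n13  emit P2@[11:12],P3@[12:12],P5@[10:12]
[13] read 'c'  n13⇒n2 (fail-walked)
[14] read 'c'  n2⇒n12 (fail-walked)
[15] read 'b'  n12⇒n13  emit P2@[14:15],P3@[15:15],P5@[13:15]
[16] read 'c'  n13⇒n2 (fail-walked)
[17] read 'c'  n2⇒n12 (fail-walked)
[18] read 'b'  n12⇒n13  emit P2@[17:18],P3@[18:18],P5@[16:18]
[19] read 'a'  n13⇒n4 (fail-walked)
[20] read 'c'  n4⇒n6 (fail-walked)
[21] read 'd'  n6⇒n0 (fail-walked)
[22] read 'd'  n0⇒n0
[23] read 'b'  n0⇒n1  emit P3@[23:23]
[24] read 'c'  n1⇒n2
[25] read 'a'  n2⇒n3  emit P0@[23:25],P7@[24:25]
[26] read 'a'  n3⇒n4 (fail-walked)
[27] read 'd'  n4⇒n5  emit P1@[26:27]
[28] read 'c'  n5⇒n6 (fail-walked)
[29] read 'c'  n6⇒n12
[30] read 'b'  n12⇒n13  emit P2@[29:30],P3@[30:30],P5@[28:30]
[31] read 'b'  n13⇒n8 (fail-walked)  emit P3@[31:31]
[32] read 'c'  n8⇒n9
[33] read 'a'  n9⇒n3 (fail-walked)  emit P0@[31:33],P7@[32:33]
[34] read 'a'  n3⇒n4 (fail-walked)
[35] read 'c'  n4⇒n6 (fail-walked)
[36] read 'b'  n6⇒n7  emit P2@[35:36],P3@[36:36]
[37] read 'd'  n7⇒n14
[38] read 'a'  n14⇒n15
[39] read 'a'  n15⇒n16
[40] read 'b'  n16⇒n17  emit P3@[40:40],P6@[35:40]
[41] read 'a'  n17⇒n4 (fail-walked)
[42] read 'd'  n4⇒n5  emit P1@[41:42]
[43] read 'b'  n5⇒n1 (fail-walked)  emit P3@[43:43]
[44] read 'b'  n1⇒n8  emit P3@[44:44]
[45] read 'c'  n8⇒n9
[46] read 'c'  n9⇒n10
[47] read 'a'  n10⇒n11  emit P4@[43:47],P7@[46:47]
[48] read 'a'  n11⇒n4 (fail-walked)
[49] read 'd'  n4⇒n5  emit P1@[48:49]
[50] read 'b'  n5⇒n1 (fail-walked)  emit P3@[50:50]
[51] read 'b'  n1⇒n8  emit P3@[51:51]
[52] read 'c'  n8⇒n9
[53] read 'b'  n9⇒n7 (fail-walked)  emit P2@[52:53],P3@[53:53]
[54] read 'd'  n7⇒n14
[55] read 'b'  n14⇒n1 (fail-walked)  emit P3@[55:55]
[56] read 'b'  n1⇒n8  emit P3@[56:56]
[57] read 'b'  n8⇒n8 (fail-walked)  emit P3@[57:57]
[58] read 'd'  n8⇒n0 (fail-walked)
[59] read 'd'  n0⇒n0
[60] read 'b'  n0⇒n1  emit P3@[60:60]
[61] read 'b'  n1⇒n8  emit P3@[61:61]
[62] read 'c'  n8⇒n9
[63] read 'c'  n9⇒n10
[64] read 'a'  n10⇒n11  emit P4@[60:64],P7@[63:64]
[65] read 'a'  n11⇒n4 (fail-walked)
[66] read 'd'  n4⇒n5  emit P1@[65:66]

Result: [[4,7],[5,3],[7,3],[9,0],[9,7],[12,2],[12,3],[12,5],[15,2],[15,3],[15,5],[18,2],[18,3],[18,5],[23,3],[25,0],[25,7],[27,1],[30,2],[30,3],[30,5],[31,3],[33,0],[33,7],[36,2],[36,3],[40,3],[40,6],[42,1],[43,3],[44,3],[47,4],[47,7],[49,1],[50,3],[51,3],[53,2],[53,3],[55,3],[56,3],[57,3],[60,3],[61,3],[64,4],[64,7],[66,1]]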